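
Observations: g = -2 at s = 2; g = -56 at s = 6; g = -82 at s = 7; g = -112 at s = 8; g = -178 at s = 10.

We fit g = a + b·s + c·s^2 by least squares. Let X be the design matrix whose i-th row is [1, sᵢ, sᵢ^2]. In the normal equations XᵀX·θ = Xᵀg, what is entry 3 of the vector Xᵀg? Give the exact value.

-31010

Entry 3 ↔ basis s^2, so (Xᵀg)_{3} = Σᵢ (s^2)·gᵢ = (4)·(-2) + (36)·(-56) + (49)·(-82) + (64)·(-112) + (100)·(-178) = -31010.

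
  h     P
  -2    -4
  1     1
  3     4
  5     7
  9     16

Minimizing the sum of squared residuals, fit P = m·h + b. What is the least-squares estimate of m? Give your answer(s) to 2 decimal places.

XᵀX·[m, b]ᵀ = XᵀP reads: 120·m + 16·b = 200;  16·m + 5·b = 24.
Determinant 120·5 − 16² = 344.
m = (200·5 − 16·24)/344 = 77/43; b = (120·24 − 16·200)/344 = -40/43.

m = 1.79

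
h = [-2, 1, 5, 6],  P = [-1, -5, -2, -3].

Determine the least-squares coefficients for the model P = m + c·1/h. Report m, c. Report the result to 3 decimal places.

With design matrix X, XᵀX = [[4, 13/15]; [13/15, 593/450]] and XᵀP = [-11, -27/5]ᵀ.
det = 4·(593/450) − (13/15)² = 113/25.
m = ((-11)·(593/450) − (13/15)·(-27/5))/(113/25) = -4417/2034; c = (4·(-27/5) − (13/15)·(-11))/(113/25) = -905/339.

m = -2.172, c = -2.670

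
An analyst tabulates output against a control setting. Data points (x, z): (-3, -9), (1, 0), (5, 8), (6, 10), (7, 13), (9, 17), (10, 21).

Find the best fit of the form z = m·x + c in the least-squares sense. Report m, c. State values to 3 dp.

From the data, Σx·x = 301, Σx = 35, Σ1 = 7.
And Σx·z = 581, Σz = 60.
AᵀA·[m, c]ᵀ = Aᵀz becomes [[301, 35]; [35, 7]]·[m, c]ᵀ = [581, 60]ᵀ.
Determinant 301·7 − 35² = 882.
m = (581·7 − 35·60)/882 = 281/126; c = (301·60 − 35·581)/882 = -325/126.

m = 2.230, c = -2.579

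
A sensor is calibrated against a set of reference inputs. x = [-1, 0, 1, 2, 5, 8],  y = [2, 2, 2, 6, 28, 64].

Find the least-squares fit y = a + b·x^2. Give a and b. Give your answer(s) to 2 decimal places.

With design matrix M, MᵀM = [[6, 95]; [95, 4739]] and Mᵀy = [104, 4824]ᵀ.
Determinant 6·4739 − 95² = 19409.
a = (104·4739 − 95·4824)/19409 = 34576/19409; b = (6·4824 − 95·104)/19409 = 19064/19409.

a = 1.78, b = 0.98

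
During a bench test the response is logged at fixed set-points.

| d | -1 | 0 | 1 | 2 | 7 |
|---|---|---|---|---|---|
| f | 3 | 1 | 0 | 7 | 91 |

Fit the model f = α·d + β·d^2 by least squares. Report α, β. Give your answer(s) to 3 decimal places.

α = -0.861, β = 1.981

Sums needed: Σd·d = 55, Σd·d^2 = 351, Σd^2·d^2 = 2419.
And Σd·f = 648, Σd^2·f = 4490.
So MᵀM·[α, β]ᵀ = Mᵀf: [[55, 351]; [351, 2419]]·[α, β]ᵀ = [648, 4490]ᵀ.
Eliminating β: 2419·(row 1) − 351·(row 2) gives 9844·α = 2419·648 − 351·4490 = -8478, so α = -4239/4922.
Then β = (4490 − 351·(-4239/4922))/2419 = 9751/4922.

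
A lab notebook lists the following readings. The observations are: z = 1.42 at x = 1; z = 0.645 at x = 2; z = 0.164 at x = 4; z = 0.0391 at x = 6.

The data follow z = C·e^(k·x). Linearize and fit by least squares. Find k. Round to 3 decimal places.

k = -0.713

Linearized form: ln z = k·x + ln C. From the 4 transformed points,
Σx = 13.0000, Σ(x)² = 57.0000, Σln z = -5.1374, Σx·ln z = -27.2077.
Normal system: [[57.0000, 13.0000]; [13.0000, 4]]·[k, ln C]ᵀ = [-27.2077, -5.1374]ᵀ.
Solving (det = 59.0000): k = -0.71263, ln C = 1.03170.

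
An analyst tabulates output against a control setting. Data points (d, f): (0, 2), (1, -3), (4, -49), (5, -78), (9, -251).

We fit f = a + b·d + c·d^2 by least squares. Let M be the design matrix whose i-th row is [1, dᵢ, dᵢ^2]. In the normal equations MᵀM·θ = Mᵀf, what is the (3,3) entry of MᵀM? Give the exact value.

Row 3 ↔ basis d^2, column 3 ↔ basis d^2, so (MᵀM)_{3,3} = Σᵢ (d^2)·(d^2) = (0)·(0) + (1)·(1) + (16)·(16) + (25)·(25) + (81)·(81) = 7443.

7443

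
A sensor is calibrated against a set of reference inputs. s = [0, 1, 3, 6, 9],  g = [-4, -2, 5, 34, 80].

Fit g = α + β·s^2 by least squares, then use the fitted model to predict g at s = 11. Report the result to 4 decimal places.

ĝ = 121.5184

Forming MᵀM = [[5, 127]; [127, 7939]] and Mᵀg = [113, 7747]ᵀ gives MᵀM·[α, β]ᵀ = Mᵀg.
Eliminating β: 7939·(row 1) − 127·(row 2) gives 23566·α = 7939·113 − 127·7747 = -86762, so α = -43381/11783.
Then β = (7747 − 127·(-43381/11783))/7939 = 12192/11783.
At s = 11: ĝ = (-43381/11783)·(1) + (12192/11783)·(121) = 1431851/11783.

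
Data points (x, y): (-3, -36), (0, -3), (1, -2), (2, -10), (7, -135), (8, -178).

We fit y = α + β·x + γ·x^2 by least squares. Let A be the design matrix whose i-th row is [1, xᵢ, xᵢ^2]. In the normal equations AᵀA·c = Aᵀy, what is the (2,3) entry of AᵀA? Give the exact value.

837

Row 2 ↔ basis x, column 3 ↔ basis x^2, so (AᵀA)_{2,3} = Σᵢ (x)·(x^2) = (-3)·(9) + (0)·(0) + (1)·(1) + (2)·(4) + (7)·(49) + (8)·(64) = 837.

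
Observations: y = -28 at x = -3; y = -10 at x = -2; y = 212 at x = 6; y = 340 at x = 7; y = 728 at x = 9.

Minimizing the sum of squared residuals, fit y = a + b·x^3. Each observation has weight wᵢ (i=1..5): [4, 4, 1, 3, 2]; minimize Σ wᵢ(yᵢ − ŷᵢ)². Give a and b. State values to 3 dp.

Entries of AᵀWA: Σwᵢ·1 = 14, Σwᵢ·x^3 = 2563, Σwᵢ·x^3·x^3 = 1465657.
Right-hand side: Σwᵢ·y = 2536, Σwᵢ·x^3·y = 1460420.
AᵀWA·[a, b]ᵀ = AᵀWy becomes [[14, 2563]; [2563, 1465657]]·[a, b]ᵀ = [2536, 1460420]ᵀ.
Δ = 14·1465657 − 2563² = 13950229.
a = (2536·1465657 − 2563·1460420)/13950229 = -26150308/13950229; b = (14·1460420 − 2563·2536)/13950229 = 13946112/13950229.

a = -1.875, b = 1.000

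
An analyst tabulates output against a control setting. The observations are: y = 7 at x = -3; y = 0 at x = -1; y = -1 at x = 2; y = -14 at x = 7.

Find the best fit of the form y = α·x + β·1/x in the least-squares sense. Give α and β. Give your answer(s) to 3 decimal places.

α = -2.081, β = 2.527

Entries of AᵀA: Σx·x = 63, Σx·1/x = 4, Σ1/x·1/x = 2437/1764.
And Σx·y = -121, Σ1/x·y = -29/6.
Δ = 63·(2437/1764) − 4² = 1989/28.
α = ((-121)·(2437/1764) − 4·(-29/6))/(1989/28) = -260773/125307; β = (63·(-29/6) − 4·(-121))/(1989/28) = 5026/1989.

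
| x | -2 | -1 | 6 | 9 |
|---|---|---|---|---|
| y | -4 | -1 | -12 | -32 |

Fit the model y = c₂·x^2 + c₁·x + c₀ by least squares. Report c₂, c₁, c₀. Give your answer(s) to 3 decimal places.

Compute the Gram sums: Σx^2·x^2 = 7874, Σx^2·x = 936, Σx^2 = 122, Σx·x = 122, Σx = 12, Σ1 = 4.
Right-hand side: Σx^2·y = -3041, Σx·y = -351, Σy = -49.
Inverting the 3×3 Gram matrix, [c₂, c₁, c₀]ᵀ = [-16719/32258, 34293/32258, 5945/16129]ᵀ.

c₂ = -0.518, c₁ = 1.063, c₀ = 0.369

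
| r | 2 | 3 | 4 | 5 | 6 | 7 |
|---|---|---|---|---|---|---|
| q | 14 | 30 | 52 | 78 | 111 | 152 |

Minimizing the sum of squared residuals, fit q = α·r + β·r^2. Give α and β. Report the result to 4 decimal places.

Normal-equation sums: Σr·r = 139, Σr·r^2 = 783, Σr^2·r^2 = 4675.
Moment sums: Σr·q = 2446, Σr^2·q = 14552.
So XᵀX·[α, β]ᵀ = Xᵀq: [[139, 783]; [783, 4675]]·[α, β]ᵀ = [2446, 14552]ᵀ.
Determinant 139·4675 − 783² = 36736.
α = (2446·4675 − 783·14552)/36736 = 20417/18368; β = (139·14552 − 783·2446)/36736 = 53755/18368.

α = 1.1116, β = 2.9266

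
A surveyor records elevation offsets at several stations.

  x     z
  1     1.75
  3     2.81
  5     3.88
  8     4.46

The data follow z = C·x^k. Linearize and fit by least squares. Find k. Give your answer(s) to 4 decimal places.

Taking logs, ln z = k·ln x + ln C, so regress ln z on ln x.
Over the data: Σln x = 4.7875, Σ(ln x)² = 8.1213, Σln z = 4.4438, Σln x·ln z = 6.4263.
Normal system: [[8.1213, 4.7875]; [4.7875, 4]]·[k, ln C]ᵀ = [6.4263, 4.4438]ᵀ.
Slope k = (n·Σln x·ln z − Σln x·Σln z)/(n·Σ(ln x)² − (Σln x)²) = (4·6.4263 − 4.7875·4.4438)/9.5652 = 0.46319; ln C = (Σln z − k·Σln x)/n = 0.55656.

k = 0.4632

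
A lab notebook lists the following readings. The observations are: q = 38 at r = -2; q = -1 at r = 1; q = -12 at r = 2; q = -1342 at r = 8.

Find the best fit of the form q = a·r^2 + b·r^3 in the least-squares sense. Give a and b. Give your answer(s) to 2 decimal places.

a = 3.26, b = -3.03

The normal equations are: 4129·a + 32769·b = -85785;  32769·a + 262273·b = -687505.
det = 4129·262273 − 32769² = 9117856.
a = ((-85785)·262273 − 32769·(-687505))/9117856 = 338205/103612; b = (4129·(-687505) − 32769·(-85785))/9117856 = -3452435/1139732.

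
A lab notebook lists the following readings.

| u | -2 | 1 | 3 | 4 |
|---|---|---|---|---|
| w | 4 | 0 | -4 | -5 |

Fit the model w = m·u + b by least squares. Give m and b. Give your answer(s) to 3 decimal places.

From the data, Σu·u = 30, Σu = 6, Σ1 = 4.
Moment sums: Σu·w = -40, Σw = -5.
Δ = 30·4 − 6² = 84.
m = ((-40)·4 − 6·(-5))/84 = -65/42; b = (30·(-5) − 6·(-40))/84 = 15/14.

m = -1.548, b = 1.071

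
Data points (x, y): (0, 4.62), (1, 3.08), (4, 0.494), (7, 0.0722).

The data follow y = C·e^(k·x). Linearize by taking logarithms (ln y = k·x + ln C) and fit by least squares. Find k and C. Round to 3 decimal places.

Taking logs, ln y = k·x + ln C, so regress ln y on x.
Σx = 12.0000, Σ(x)² = 66.0000, Σln y = -0.6782, Σx·ln y = -20.0942.
Equations: 66.0000·k + 12.0000·ln C = -20.0942;  12.0000·k + 4·ln C = -0.6782.
Solving (det = 120.0000): k = -0.60198, ln C = 1.63640, so C = exp(1.63640) = 5.13664.

k = -0.602, C = 5.137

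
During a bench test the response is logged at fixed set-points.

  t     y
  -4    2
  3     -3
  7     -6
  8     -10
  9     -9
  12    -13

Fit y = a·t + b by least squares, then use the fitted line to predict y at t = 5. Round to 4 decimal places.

ŷ = -5.7209

Normal-equation sums: Σt·t = 363, Σt = 35, Σ1 = 6.
For Aᵀy: Σt·y = -376, Σy = -39.
Normal equations: [[363, 35]; [35, 6]]·[a, b]ᵀ = [-376, -39]ᵀ.
Δ = 363·6 − 35² = 953.
a = ((-376)·6 − 35·(-39))/953 = -891/953; b = (363·(-39) − 35·(-376))/953 = -997/953.
At t = 5: ŷ = (-891/953)·(5) + (-997/953)·(1) = -5452/953.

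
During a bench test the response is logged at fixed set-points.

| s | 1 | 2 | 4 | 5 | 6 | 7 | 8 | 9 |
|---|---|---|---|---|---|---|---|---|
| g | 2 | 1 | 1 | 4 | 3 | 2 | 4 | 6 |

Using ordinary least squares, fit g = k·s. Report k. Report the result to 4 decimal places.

Sums needed: Σs·s = 276.
And Σs·g = 146.
So MᵀM·[k]ᵀ = Mᵀg: [[276]]·[k]ᵀ = [146]ᵀ.
k = 146/276 = 0.528986.

k = 0.5290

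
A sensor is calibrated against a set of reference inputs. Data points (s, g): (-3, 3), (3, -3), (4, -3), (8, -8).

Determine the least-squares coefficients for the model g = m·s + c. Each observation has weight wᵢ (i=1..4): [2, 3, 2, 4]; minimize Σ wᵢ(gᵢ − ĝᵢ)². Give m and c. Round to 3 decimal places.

Sums needed: Σwᵢ·s·s = 333, Σwᵢ·s = 43, Σwᵢ·1 = 11.
For XᵀWg: Σwᵢ·s·g = -325, Σwᵢ·g = -41.
Normal equations: [[333, 43]; [43, 11]]·[m, c]ᵀ = [-325, -41]ᵀ.
Determinant 333·11 − 43² = 1814.
m = ((-325)·11 − 43·(-41))/1814 = -906/907; c = (333·(-41) − 43·(-325))/1814 = 161/907.

m = -0.999, c = 0.178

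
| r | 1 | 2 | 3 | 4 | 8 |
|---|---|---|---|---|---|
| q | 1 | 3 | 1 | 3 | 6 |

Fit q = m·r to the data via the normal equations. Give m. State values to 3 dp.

m = 0.745

From the data, Σr·r = 94.
For Mᵀq: Σr·q = 70.
MᵀM·[m]ᵀ = Mᵀq becomes [[94]]·[m]ᵀ = [70]ᵀ.
m = 70/94 = 0.744681.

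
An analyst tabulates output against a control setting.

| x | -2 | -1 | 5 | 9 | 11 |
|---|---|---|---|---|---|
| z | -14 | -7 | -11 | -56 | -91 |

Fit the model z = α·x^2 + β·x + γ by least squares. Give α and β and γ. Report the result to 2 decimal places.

α = -1.06, β = 3.59, γ = -2.49

The normal equations are: 21844·α + 2176·β + 232·γ = -15885;  2176·α + 232·β + 22·γ = -1525;  232·α + 22·β + 5·γ = -179.
Solving the 3×3 system (Gaussian elimination) gives α = -216113/204276, β = 732401/204276, γ = -84667/34046.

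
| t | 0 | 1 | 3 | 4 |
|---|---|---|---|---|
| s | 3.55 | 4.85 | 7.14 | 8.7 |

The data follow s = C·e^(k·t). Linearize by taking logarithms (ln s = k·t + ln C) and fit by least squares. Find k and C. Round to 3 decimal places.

k = 0.218, C = 3.698

Taking logs, ln s = k·t + ln C, so regress ln s on t.
XᵀX = [[26.0000, 8.0000]; [8.0000, 4]], rhs = [16.1294, 6.9750]ᵀ  (here Σt = 8.0000, Σ(t)² = 26.0000, Σln s = 6.9750, Σt·ln s = 16.1294).
Slope k = (n·Σt·ln s − Σt·Σln s)/(n·Σ(t)² − (Σt)²) = (4·16.1294 − 8.0000·6.9750)/40.0000 = 0.21795; ln C = (Σln s − k·Σt)/n = 1.30784, so C = exp(1.30784) = 3.69819.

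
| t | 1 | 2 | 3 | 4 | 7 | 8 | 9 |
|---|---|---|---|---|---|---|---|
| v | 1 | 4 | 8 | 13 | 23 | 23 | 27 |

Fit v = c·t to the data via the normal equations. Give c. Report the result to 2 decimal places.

c = 3.00

Entries of XᵀX: Σt·t = 224.
Right-hand side: Σt·v = 673.
Normal equations: [[224]]·[c]ᵀ = [673]ᵀ.
Hence c = 673 / 224 ≈ 3.00446.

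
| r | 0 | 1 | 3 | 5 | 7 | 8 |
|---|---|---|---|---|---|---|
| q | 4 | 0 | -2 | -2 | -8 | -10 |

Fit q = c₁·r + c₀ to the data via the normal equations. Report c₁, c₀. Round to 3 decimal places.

c₁ = -1.538, c₀ = 3.154

The normal equations are: 148·c₁ + 24·c₀ = -152;  24·c₁ + 6·c₀ = -18.
(Σr·r = 148, Σr = 24, Σ1 = 6, Σr·q = -152, Σq = -18.)
Δ = 148·6 − 24² = 312.
c₁ = ((-152)·6 − 24·(-18))/312 = -20/13; c₀ = (148·(-18) − 24·(-152))/312 = 41/13.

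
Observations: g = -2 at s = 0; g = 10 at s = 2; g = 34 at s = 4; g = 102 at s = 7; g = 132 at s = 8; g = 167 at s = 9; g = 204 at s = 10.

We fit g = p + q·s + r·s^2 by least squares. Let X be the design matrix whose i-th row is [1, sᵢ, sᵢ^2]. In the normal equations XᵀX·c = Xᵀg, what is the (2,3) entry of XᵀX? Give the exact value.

2656

Row 2 ↔ basis s, column 3 ↔ basis s^2, so (XᵀX)_{2,3} = Σᵢ (s)·(s^2) = (0)·(0) + (2)·(4) + (4)·(16) + (7)·(49) + (8)·(64) + (9)·(81) + (10)·(100) = 2656.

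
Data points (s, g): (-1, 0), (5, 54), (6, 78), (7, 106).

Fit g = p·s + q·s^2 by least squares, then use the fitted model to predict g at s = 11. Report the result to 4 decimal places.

Normal-equation sums: Σs·s = 111, Σs·s^2 = 683, Σs^2·s^2 = 4323.
Right-hand side: Σs·g = 1480, Σs^2·g = 9352.
MᵀM·[p, q]ᵀ = Mᵀg becomes [[111, 683]; [683, 4323]]·[p, q]ᵀ = [1480, 9352]ᵀ.
Determinant 111·4323 − 683² = 13364.
p = (1480·4323 − 683·9352)/13364 = 2656/3341; q = (111·9352 − 683·1480)/13364 = 6808/3341.
At s = 11: ĝ = (2656/3341)·(11) + (6808/3341)·(121) = 852984/3341.

ĝ = 255.3080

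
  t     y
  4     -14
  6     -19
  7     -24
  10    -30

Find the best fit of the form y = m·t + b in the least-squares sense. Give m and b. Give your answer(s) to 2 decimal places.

Compute the Gram sums: Σt·t = 201, Σt = 27, Σ1 = 4.
And Σt·y = -638, Σy = -87.
MᵀM·[m, b]ᵀ = Mᵀy becomes [[201, 27]; [27, 4]]·[m, b]ᵀ = [-638, -87]ᵀ.
Determinant 201·4 − 27² = 75.
m = ((-638)·4 − 27·(-87))/75 = -203/75; b = (201·(-87) − 27·(-638))/75 = -87/25.

m = -2.71, b = -3.48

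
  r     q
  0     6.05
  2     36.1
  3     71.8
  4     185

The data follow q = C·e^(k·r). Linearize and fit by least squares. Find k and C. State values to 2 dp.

k = 0.85, C = 6.16

Linearized form: ln q = k·r + ln C. From the 4 transformed points,
Σr = 9.0000, Σ(r)² = 29.0000, Σln q = 14.8806, Σr·ln q = 40.8757.
Equations: 29.0000·k + 9.0000·ln C = 40.8757;  9.0000·k + 4·ln C = 14.8806.
Slope k = (n·Σr·ln q − Σr·Σln q)/(n·Σ(r)² − (Σr)²) = (4·40.8757 − 9.0000·14.8806)/35.0000 = 0.84507; ln C = (Σln q − k·Σr)/n = 1.81875, so C = exp(1.81875) = 6.16414.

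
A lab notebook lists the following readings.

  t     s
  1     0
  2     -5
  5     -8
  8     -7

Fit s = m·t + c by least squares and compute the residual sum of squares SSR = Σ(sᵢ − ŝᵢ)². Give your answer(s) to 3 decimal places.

SSR = 15.467

Normal-equation sums: Σt·t = 94, Σt = 16, Σ1 = 4.
And Σt·s = -106, Σs = -20.
Normal equations: [[94, 16]; [16, 4]]·[m, c]ᵀ = [-106, -20]ᵀ.
Eliminating c: 4·(row 1) − 16·(row 2) gives 120·m = 4·(-106) − 16·(-20) = -104, so m = -13/15.
Then c = ((-20) − 16·(-13/15))/4 = -23/15.
Residuals: 12/5, -26/15, -32/15, 22/15; SSR = 232/15.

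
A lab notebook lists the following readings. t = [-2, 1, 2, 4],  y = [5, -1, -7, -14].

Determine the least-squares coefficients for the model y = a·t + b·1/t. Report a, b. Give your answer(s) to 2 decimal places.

a = -3.67, b = 2.67

Normal-equation sums: Σt·t = 25, Σt·1/t = 4, Σ1/t·1/t = 25/16.
And Σt·y = -81, Σ1/t·y = -21/2.
Eliminating b: (25/16)·(row 1) − 4·(row 2) gives (369/16)·a = (25/16)·(-81) − 4·(-21/2) = -1353/16, so a = -11/3.
Then b = ((-21/2) − 4·(-11/3))/(25/16) = 8/3.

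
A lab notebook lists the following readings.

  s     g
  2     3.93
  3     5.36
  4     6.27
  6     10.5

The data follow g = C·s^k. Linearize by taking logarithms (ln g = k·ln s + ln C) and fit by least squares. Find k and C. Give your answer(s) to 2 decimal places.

Let Y = ln g. Fitting Y = k·ln s + ln C by least squares:
XᵀX = [[6.8196, 4.9698]; [4.9698, 4]], rhs = [9.5512, 7.2348]ᵀ  (here Σln s = 4.9698, Σ(ln s)² = 6.8196, Σln g = 7.2348, Σln s·ln g = 9.5512).
Δ = 6.8196·4 − (4.9698)² = 2.5794; k = (9.5512·4 − 4.9698·7.2348)/2.5794 = 0.87210, ln C = (6.8196·7.2348 − 4.9698·9.5512)/2.5794 = 0.72514, so C = exp(0.72514) = 2.06503.

k = 0.87, C = 2.07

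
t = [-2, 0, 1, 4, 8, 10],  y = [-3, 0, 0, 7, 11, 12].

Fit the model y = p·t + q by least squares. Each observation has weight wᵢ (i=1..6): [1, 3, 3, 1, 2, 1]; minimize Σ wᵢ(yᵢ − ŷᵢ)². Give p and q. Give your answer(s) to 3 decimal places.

Entries of MᵀWM: Σwᵢ·t·t = 251, Σwᵢ·t = 31, Σwᵢ·1 = 11.
And Σwᵢ·t·y = 330, Σwᵢ·y = 38.
Normal equations: [[251, 31]; [31, 11]]·[p, q]ᵀ = [330, 38]ᵀ.
Eliminating q: 11·(row 1) − 31·(row 2) gives 1800·p = 11·330 − 31·38 = 2452, so p = 613/450.
Then q = (38 − 31·(613/450))/11 = -173/450.

p = 1.362, q = -0.384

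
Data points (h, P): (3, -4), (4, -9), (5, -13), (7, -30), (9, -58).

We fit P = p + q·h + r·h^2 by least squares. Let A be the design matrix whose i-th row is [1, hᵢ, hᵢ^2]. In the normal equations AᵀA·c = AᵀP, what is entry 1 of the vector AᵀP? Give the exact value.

Entry 1 ↔ basis 1, so (AᵀP)_{1} = Σᵢ Pᵢ = (1)·(-4) + (1)·(-9) + (1)·(-13) + (1)·(-30) + (1)·(-58) = -114.

-114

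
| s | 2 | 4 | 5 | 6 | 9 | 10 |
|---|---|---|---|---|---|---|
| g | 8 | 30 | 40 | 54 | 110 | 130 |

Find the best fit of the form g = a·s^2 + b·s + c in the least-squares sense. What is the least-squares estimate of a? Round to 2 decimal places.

Setting ∂/∂a … = 0 gives: 18754·a + 2142·b + 262·c = 25366;  2142·a + 262·b + 36·c = 2950;  262·a + 36·b + 6·c = 372.
Inverting the 3×3 Gram matrix, [a, b, c]ᵀ = [7764/8635, 7715/1727, -35108/8635]ᵀ.

a = 0.90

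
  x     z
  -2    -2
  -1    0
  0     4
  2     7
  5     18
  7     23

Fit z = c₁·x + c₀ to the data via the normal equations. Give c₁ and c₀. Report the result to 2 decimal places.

From the data, Σx·x = 83, Σx = 11, Σ1 = 6.
For Mᵀz: Σx·z = 269, Σz = 50.
det = 83·6 − 11² = 377.
c₁ = (269·6 − 11·50)/377 = 1064/377; c₀ = (83·50 − 11·269)/377 = 1191/377.

c₁ = 2.82, c₀ = 3.16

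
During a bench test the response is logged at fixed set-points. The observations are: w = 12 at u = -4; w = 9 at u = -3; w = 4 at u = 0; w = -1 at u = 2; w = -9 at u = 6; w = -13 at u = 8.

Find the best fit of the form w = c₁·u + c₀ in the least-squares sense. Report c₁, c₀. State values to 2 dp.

c₁ = -2.06, c₀ = 3.42

Entries of XᵀX: Σu·u = 129, Σu = 9, Σ1 = 6.
Moment sums: Σu·w = -235, Σw = 2.
Normal equations: [[129, 9]; [9, 6]]·[c₁, c₀]ᵀ = [-235, 2]ᵀ.
Determinant 129·6 − 9² = 693.
c₁ = ((-235)·6 − 9·2)/693 = -68/33; c₀ = (129·2 − 9·(-235))/693 = 113/33.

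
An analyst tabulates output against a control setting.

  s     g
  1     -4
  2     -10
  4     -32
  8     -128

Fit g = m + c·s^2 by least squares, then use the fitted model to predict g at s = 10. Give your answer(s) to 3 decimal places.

ĝ = -198.695

The normal equations are: 4·m + 85·c = -174;  85·m + 4369·c = -8748.
(Σ1 = 4, Σs^2 = 85, Σs^2·s^2 = 4369, Σg = -174, Σs^2·g = -8748.)
Δ = 4·4369 − 85² = 10251.
m = ((-174)·4369 − 85·(-8748))/10251 = -326/201; c = (4·(-8748) − 85·(-174))/10251 = -6734/3417.
At s = 10: ĝ = (-326/201)·(1) + (-6734/3417)·(100) = -226314/1139.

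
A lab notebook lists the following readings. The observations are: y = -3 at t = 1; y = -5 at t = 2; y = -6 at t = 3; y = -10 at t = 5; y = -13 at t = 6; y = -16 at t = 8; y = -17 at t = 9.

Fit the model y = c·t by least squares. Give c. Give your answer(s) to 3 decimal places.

c = -2.000

The normal system AᵀA·[c]ᵀ = Aᵀy is [[220]]·[c]ᵀ = [-440]ᵀ.
c = (-440)/220 = -2.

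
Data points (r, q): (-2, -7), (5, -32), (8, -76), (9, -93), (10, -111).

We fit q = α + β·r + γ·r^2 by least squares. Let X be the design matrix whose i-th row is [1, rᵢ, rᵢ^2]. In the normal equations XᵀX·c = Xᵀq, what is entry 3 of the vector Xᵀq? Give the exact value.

-24325

Entry 3 ↔ basis r^2, so (Xᵀq)_{3} = Σᵢ (r^2)·qᵢ = (4)·(-7) + (25)·(-32) + (64)·(-76) + (81)·(-93) + (100)·(-111) = -24325.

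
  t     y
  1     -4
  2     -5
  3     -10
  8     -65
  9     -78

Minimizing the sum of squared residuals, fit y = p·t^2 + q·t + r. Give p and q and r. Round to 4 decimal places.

Normal-equation sums: Σt^2·t^2 = 10755, Σt^2·t = 1277, Σt^2 = 159, Σt·t = 159, Σt = 23, Σ1 = 5.
For Xᵀy: Σt^2·y = -10592, Σt·y = -1266, Σy = -162.
Solving the 3×3 system (Gaussian elimination) gives p = -6601/6871, q = 434/6871, r = -14705/6871.

p = -0.9607, q = 0.0632, r = -2.1402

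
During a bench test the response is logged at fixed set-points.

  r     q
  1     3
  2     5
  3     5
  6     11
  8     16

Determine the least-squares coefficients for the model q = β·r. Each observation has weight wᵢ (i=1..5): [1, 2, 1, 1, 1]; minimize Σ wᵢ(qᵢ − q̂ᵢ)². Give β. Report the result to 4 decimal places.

The normal equations are: 118·β = 232.
(Σwᵢ·r·r = 118, Σwᵢ·r·q = 232.)
β = 232/118 = 1.9661.

β = 1.9661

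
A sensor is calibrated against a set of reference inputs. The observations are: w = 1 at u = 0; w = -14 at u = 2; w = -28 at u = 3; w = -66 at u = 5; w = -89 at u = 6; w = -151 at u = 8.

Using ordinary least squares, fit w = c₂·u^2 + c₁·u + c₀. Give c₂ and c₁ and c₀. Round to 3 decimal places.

MᵀM·[c₂, c₁, c₀]ᵀ = Mᵀw reads: 6114·c₂ + 888·c₁ + 138·c₀ = -14826;  888·c₂ + 138·c₁ + 24·c₀ = -2184;  138·c₂ + 24·c₁ + 6·c₀ = -347.
Inverting the 3×3 Gram matrix, [c₂, c₁, c₀]ᵀ = [-53/28, -80/21, 79/84]ᵀ.

c₂ = -1.893, c₁ = -3.810, c₀ = 0.940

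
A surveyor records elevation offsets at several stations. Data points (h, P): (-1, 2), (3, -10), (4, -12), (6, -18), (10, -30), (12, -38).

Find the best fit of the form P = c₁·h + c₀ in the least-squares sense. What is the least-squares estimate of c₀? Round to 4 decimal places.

From the data, Σh·h = 306, Σh = 34, Σ1 = 6.
Right-hand side: Σh·P = -944, ΣP = -106.
Normal equations: [[306, 34]; [34, 6]]·[c₁, c₀]ᵀ = [-944, -106]ᵀ.
Eliminating c₀: 6·(row 1) − 34·(row 2) gives 680·c₁ = 6·(-944) − 34·(-106) = -2060, so c₁ = -103/34.
Then c₀ = ((-106) − 34·(-103/34))/6 = -1/2.

c₀ = -0.5000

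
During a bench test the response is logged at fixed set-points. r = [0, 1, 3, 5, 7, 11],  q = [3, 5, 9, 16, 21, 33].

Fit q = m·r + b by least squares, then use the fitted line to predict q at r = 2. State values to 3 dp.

Compute the Gram sums: Σr·r = 205, Σr = 27, Σ1 = 6.
For Xᵀq: Σr·q = 622, Σq = 87.
Eliminating b: 6·(row 1) − 27·(row 2) gives 501·m = 6·622 − 27·87 = 1383, so m = 461/167.
Then b = (87 − 27·(461/167))/6 = 347/167.
At r = 2: q̂ = (461/167)·(2) + (347/167)·(1) = 1269/167.

q̂ = 7.599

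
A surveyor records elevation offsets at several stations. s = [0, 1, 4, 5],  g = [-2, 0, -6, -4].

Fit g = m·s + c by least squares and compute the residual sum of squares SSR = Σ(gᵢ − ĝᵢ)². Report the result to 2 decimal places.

SSR = 8.47

From the data, Σs·s = 42, Σs = 10, Σ1 = 4.
For Xᵀg: Σs·g = -44, Σg = -12.
XᵀX·[m, c]ᵀ = Xᵀg becomes [[42, 10]; [10, 4]]·[m, c]ᵀ = [-44, -12]ᵀ.
Determinant 42·4 − 10² = 68.
m = ((-44)·4 − 10·(-12))/68 = -14/17; c = (42·(-12) − 10·(-44))/68 = -16/17.
Residuals: -18/17, 30/17, -30/17, 18/17; SSR = 144/17.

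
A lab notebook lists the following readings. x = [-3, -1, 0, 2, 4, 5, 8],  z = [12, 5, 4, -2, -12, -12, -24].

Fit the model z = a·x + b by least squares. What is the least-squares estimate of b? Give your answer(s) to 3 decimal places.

From the data, Σx·x = 119, Σx = 15, Σ1 = 7.
Right-hand side: Σx·z = -345, Σz = -29.
Normal equations: [[119, 15]; [15, 7]]·[a, b]ᵀ = [-345, -29]ᵀ.
det = 119·7 − 15² = 608.
a = ((-345)·7 − 15·(-29))/608 = -495/152; b = (119·(-29) − 15·(-345))/608 = 431/152.

b = 2.836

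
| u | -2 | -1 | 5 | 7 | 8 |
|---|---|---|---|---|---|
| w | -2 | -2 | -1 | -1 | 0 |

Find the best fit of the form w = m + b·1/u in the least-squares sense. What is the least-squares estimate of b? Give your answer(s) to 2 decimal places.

b = 1.27

Normal-equation sums: Σ1 = 5, Σ1/u = -289/280, Σ1/u·1/u = 103961/78400.
Moment sums: Σw = -6, Σ1/u·w = 93/35.
So XᵀX·[m, b]ᵀ = Xᵀw: [[5, -289/280]; [-289/280, 103961/78400]]·[m, b]ᵀ = [-6, 93/35]ᵀ.
Δ = 5·(103961/78400) − (-289/280)² = 109071/19600.
m = ((-6)·(103961/78400) − (-289/280)·(93/35))/(109071/19600) = -68125/72714; b = (5·(93/35) − (-289/280)·(-6))/(109071/19600) = 46340/36357.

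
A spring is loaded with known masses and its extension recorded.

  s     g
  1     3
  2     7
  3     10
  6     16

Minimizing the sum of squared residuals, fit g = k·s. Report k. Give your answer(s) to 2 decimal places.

k = 2.86

Compute the Gram sums: Σs·s = 50.
And Σs·g = 143.
Hence k = 143 / 50 ≈ 2.86.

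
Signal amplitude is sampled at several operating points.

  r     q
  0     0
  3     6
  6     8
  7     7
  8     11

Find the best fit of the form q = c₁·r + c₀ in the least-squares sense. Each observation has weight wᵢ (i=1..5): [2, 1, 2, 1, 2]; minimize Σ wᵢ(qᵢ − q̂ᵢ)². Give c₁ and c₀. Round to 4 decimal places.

c₁ = 1.2484, c₀ = 0.4452

Entries of MᵀWM: Σwᵢ·r·r = 258, Σwᵢ·r = 38, Σwᵢ·1 = 8.
Moment sums: Σwᵢ·r·q = 339, Σwᵢ·q = 51.
Normal equations: [[258, 38]; [38, 8]]·[c₁, c₀]ᵀ = [339, 51]ᵀ.
Determinant 258·8 − 38² = 620.
c₁ = (339·8 − 38·51)/620 = 387/310; c₀ = (258·51 − 38·339)/620 = 69/155.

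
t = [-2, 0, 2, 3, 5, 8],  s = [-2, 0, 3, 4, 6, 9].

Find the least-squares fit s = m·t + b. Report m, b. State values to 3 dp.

m = 1.116, b = 0.358

With design matrix M, MᵀM = [[106, 16]; [16, 6]] and Mᵀs = [124, 20]ᵀ.
det = 106·6 − 16² = 380.
m = (124·6 − 16·20)/380 = 106/95; b = (106·20 − 16·124)/380 = 34/95.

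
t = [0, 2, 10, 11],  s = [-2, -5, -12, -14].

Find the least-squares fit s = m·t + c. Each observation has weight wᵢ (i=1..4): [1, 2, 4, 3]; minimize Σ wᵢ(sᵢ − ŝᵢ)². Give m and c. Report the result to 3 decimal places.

Compute the Gram sums: Σwᵢ·t·t = 771, Σwᵢ·t = 77, Σwᵢ·1 = 10.
Moment sums: Σwᵢ·t·s = -962, Σwᵢ·s = -102.
XᵀWX·[m, c]ᵀ = XᵀWs becomes [[771, 77]; [77, 10]]·[m, c]ᵀ = [-962, -102]ᵀ.
Eliminating c: 10·(row 1) − 77·(row 2) gives 1781·m = 10·(-962) − 77·(-102) = -1766, so m = -1766/1781.
Then c = ((-102) − 77·(-1766/1781))/10 = -4568/1781.

m = -0.992, c = -2.565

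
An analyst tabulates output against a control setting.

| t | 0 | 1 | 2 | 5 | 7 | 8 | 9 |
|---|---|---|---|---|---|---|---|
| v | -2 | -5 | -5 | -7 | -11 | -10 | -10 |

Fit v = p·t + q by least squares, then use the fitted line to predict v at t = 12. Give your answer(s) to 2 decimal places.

v̂ = -13.68

Sums needed: Σt·t = 224, Σt = 32, Σ1 = 7.
Moment sums: Σt·v = -297, Σv = -50.
So XᵀX·[p, q]ᵀ = Xᵀv: [[224, 32]; [32, 7]]·[p, q]ᵀ = [-297, -50]ᵀ.
Eliminating q: 7·(row 1) − 32·(row 2) gives 544·p = 7·(-297) − 32·(-50) = -479, so p = -479/544.
Then q = ((-50) − 32·(-479/544))/7 = -53/17.
At t = 12: v̂ = (-479/544)·(12) + (-53/17)·(1) = -1861/136.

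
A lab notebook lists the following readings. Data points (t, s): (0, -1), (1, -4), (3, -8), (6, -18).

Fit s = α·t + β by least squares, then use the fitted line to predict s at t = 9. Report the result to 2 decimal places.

Sums needed: Σt·t = 46, Σt = 10, Σ1 = 4.
Moment sums: Σt·s = -136, Σs = -31.
Eliminating β: 4·(row 1) − 10·(row 2) gives 84·α = 4·(-136) − 10·(-31) = -234, so α = -39/14.
Then β = ((-31) − 10·(-39/14))/4 = -11/14.
At t = 9: ŝ = (-39/14)·(9) + (-11/14)·(1) = -181/7.

ŝ = -25.86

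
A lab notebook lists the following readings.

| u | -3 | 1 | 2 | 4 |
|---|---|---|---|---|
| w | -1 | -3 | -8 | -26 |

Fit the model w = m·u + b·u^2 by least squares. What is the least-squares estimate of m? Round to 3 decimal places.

m = -2.507

The normal equations are: 30·m + 46·b = -120;  46·m + 354·b = -460.
det = 30·354 − 46² = 8504.
m = ((-120)·354 − 46·(-460))/8504 = -2665/1063; b = (30·(-460) − 46·(-120))/8504 = -1035/1063.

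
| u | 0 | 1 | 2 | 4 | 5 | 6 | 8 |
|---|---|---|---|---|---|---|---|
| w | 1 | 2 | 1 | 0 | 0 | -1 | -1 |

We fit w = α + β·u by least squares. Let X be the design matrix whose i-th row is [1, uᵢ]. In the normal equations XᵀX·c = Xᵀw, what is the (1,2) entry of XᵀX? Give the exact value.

26

Row 1 ↔ basis 1, column 2 ↔ basis u, so (XᵀX)_{1,2} = Σᵢ u = (1)·(0) + (1)·(1) + (1)·(2) + (1)·(4) + (1)·(5) + (1)·(6) + (1)·(8) = 26.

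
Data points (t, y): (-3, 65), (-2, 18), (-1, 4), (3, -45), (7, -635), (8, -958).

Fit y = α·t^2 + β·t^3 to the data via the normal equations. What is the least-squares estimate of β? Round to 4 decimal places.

Compute the Gram sums: Σt^2·t^2 = 6676, Σt^2·t^3 = 49542, Σt^3·t^3 = 381316.
Moment sums: Σt^2·y = -92171, Σt^3·y = -711419.
Normal equations: [[6676, 49542]; [49542, 381316]]·[α, β]ᵀ = [-92171, -711419]ᵀ.
det = 6676·381316 − 49542² = 91255852.
α = ((-92171)·381316 − 49542·(-711419))/91255852 = 49421531/45627926; β = (6676·(-711419) − 49542·(-92171))/91255852 = -91548781/45627926.

β = -2.0064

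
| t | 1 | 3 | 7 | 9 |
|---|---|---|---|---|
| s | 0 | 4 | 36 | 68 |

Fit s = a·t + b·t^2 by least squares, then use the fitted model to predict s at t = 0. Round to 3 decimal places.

ŝ = 0.000

Compute the Gram sums: Σt·t = 140, Σt·t^2 = 1100, Σt^2·t^2 = 9044.
Moment sums: Σt·s = 876, Σt^2·s = 7308.
Eliminating b: 9044·(row 1) − 1100·(row 2) gives 56160·a = 9044·876 − 1100·7308 = -116256, so a = -1211/585.
Then b = (7308 − 1100·(-1211/585))/9044 = 124/117.
At t = 0: ŝ = (-1211/585)·(0) + (124/117)·(0) = 0.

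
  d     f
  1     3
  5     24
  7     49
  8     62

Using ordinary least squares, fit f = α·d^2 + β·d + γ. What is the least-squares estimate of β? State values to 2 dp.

β = -0.83

Compute the Gram sums: Σd^2·d^2 = 7123, Σd^2·d = 981, Σd^2 = 139, Σd·d = 139, Σd = 21, Σ1 = 4.
Moment sums: Σd^2·f = 6972, Σd·f = 962, Σf = 138.
Solving the 3×3 system (Gaussian elimination) gives α = 129/124, β = -103/124, γ = 84/31.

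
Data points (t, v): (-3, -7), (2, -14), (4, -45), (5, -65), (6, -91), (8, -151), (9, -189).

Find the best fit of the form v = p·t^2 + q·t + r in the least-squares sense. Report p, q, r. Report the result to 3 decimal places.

p = -1.953, q = -3.407, r = 0.380

Entries of XᵀX: Σt^2·t^2 = 12931, Σt^2·t = 1627, Σt^2 = 235, Σt·t = 235, Σt = 31, Σ1 = 7.
For Xᵀv: Σt^2·v = -30713, Σt·v = -3967, Σv = -562.
Row-reducing yields p = -2977/1524, q = -98645/28956, r = 917/2413.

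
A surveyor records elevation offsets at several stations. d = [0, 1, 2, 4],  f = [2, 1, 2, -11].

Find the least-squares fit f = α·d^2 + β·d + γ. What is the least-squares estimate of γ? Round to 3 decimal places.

γ = 1.427

The normal equations are: 273·α + 73·β + 21·γ = -167;  73·α + 21·β + 7·γ = -39;  21·α + 7·β + 4·γ = -6.
Row-reducing yields α = -61/44, β = 547/220, γ = 157/110.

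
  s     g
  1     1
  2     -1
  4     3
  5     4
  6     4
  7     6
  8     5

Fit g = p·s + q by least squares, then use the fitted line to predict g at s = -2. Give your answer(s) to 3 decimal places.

Entries of AᵀA: Σs·s = 195, Σs = 33, Σ1 = 7.
Right-hand side: Σs·g = 137, Σg = 22.
Determinant 195·7 − 33² = 276.
p = (137·7 − 33·22)/276 = 233/276; q = (195·22 − 33·137)/276 = -77/92.
At s = -2: ĝ = (233/276)·(-2) + (-77/92)·(1) = -697/276.

ĝ = -2.525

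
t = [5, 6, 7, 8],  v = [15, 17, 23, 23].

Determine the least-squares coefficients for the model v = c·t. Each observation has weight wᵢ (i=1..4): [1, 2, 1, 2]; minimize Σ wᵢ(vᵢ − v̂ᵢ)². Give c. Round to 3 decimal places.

c = 2.949

Forming AᵀWA = [[274]] and AᵀWv = [808]ᵀ gives AᵀWA·[c]ᵀ = AᵀWv.
c = 808/274 = 2.94891.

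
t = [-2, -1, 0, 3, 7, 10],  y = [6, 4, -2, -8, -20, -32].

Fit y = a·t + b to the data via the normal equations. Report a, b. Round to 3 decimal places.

The normal equations are: 163·a + 17·b = -500;  17·a + 6·b = -52.
Eliminating b: 6·(row 1) − 17·(row 2) gives 689·a = 6·(-500) − 17·(-52) = -2116, so a = -2116/689.
Then b = ((-52) − 17·(-2116/689))/6 = 24/689.

a = -3.071, b = 0.035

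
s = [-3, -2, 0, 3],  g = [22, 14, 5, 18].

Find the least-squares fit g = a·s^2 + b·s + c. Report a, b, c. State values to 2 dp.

Setting ∂/∂a … = 0 gives: 178·a + (-8)·b + 22·c = 416;  (-8)·a + 22·b + (-2)·c = -40;  22·a + (-2)·b + 4·c = 59.
Solving the 3×3 system (Gaussian elimination) gives a = 217/132, b = -97/132, c = 235/44.

a = 1.64, b = -0.73, c = 5.34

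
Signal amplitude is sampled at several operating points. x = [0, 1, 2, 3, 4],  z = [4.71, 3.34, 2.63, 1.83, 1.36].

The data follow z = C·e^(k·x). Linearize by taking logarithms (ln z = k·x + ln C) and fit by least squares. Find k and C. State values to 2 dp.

With ln zᵢ as the transformed response and xᵢ as the regressor:
Σx = 10.0000, Σ(x)² = 30.0000, Σln z = 4.6344, Σx·ln z = 6.1828.
Equations: 30.0000·k + 10.0000·ln C = 6.1828;  10.0000·k + 5·ln C = 4.6344.
Slope k = (n·Σx·ln z − Σx·Σln z)/(n·Σ(x)² − (Σx)²) = (5·6.1828 − 10.0000·4.6344)/50.0000 = -0.30861; ln C = (Σln z − k·Σx)/n = 1.54410, so C = exp(1.54410) = 4.68376.

k = -0.31, C = 4.68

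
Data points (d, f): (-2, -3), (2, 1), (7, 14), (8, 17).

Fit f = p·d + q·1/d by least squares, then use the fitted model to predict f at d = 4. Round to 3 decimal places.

Sums needed: Σd·d = 121, Σd·1/d = 4, Σ1/d·1/d = 1681/3136.
Moment sums: Σd·f = 242, Σ1/d·f = 49/8.
Δ = 121·(1681/3136) − 4² = 153225/3136.
p = (242·(1681/3136) − 4·(49/8))/(153225/3136) = 21998/10215; q = (121·(49/8) − 4·242)/(153225/3136) = -47432/10215.
At d = 4: f̂ = (21998/10215)·(4) + (-47432/10215)·(1/4) = 25378/3405.

f̂ = 7.453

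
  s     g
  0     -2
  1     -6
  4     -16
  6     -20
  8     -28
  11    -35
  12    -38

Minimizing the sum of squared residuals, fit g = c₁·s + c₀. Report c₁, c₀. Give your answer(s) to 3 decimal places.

c₁ = -2.962, c₀ = -2.945

From the data, Σs·s = 382, Σs = 42, Σ1 = 7.
Moment sums: Σs·g = -1255, Σg = -145.
Normal equations: [[382, 42]; [42, 7]]·[c₁, c₀]ᵀ = [-1255, -145]ᵀ.
Eliminating c₀: 7·(row 1) − 42·(row 2) gives 910·c₁ = 7·(-1255) − 42·(-145) = -2695, so c₁ = -77/26.
Then c₀ = ((-145) − 42·(-77/26))/7 = -268/91.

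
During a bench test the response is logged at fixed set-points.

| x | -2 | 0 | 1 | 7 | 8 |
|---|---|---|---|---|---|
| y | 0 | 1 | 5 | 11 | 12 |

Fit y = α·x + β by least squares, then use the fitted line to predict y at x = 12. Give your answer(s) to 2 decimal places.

ŷ = 17.10

From the data, Σx·x = 118, Σx = 14, Σ1 = 5.
And Σx·y = 178, Σy = 29.
Normal equations: [[118, 14]; [14, 5]]·[α, β]ᵀ = [178, 29]ᵀ.
Δ = 118·5 − 14² = 394.
α = (178·5 − 14·29)/394 = 242/197; β = (118·29 − 14·178)/394 = 465/197.
At x = 12: ŷ = (242/197)·(12) + (465/197)·(1) = 3369/197.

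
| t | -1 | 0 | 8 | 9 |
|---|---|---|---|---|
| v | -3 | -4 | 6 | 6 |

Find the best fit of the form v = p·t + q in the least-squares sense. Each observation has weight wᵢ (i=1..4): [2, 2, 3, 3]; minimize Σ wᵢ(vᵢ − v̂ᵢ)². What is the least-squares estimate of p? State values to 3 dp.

p = 1.037

From the data, Σwᵢ·t·t = 437, Σwᵢ·t = 49, Σwᵢ·1 = 10.
Moment sums: Σwᵢ·t·v = 312, Σwᵢ·v = 22.
Normal equations: [[437, 49]; [49, 10]]·[p, q]ᵀ = [312, 22]ᵀ.
Δ = 437·10 − 49² = 1969.
p = (312·10 − 49·22)/1969 = 2042/1969; q = (437·22 − 49·312)/1969 = -5674/1969.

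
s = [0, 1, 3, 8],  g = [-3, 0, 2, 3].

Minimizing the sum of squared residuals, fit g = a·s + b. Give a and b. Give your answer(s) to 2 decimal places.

a = 0.63, b = -1.39

With design matrix M, MᵀM = [[74, 12]; [12, 4]] and Mᵀg = [30, 2]ᵀ.
det = 74·4 − 12² = 152.
a = (30·4 − 12·2)/152 = 12/19; b = (74·2 − 12·30)/152 = -53/38.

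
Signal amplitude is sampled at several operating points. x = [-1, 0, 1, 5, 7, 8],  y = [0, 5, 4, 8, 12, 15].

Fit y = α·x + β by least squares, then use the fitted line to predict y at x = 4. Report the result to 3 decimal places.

ŷ = 8.255

Entries of MᵀM: Σx·x = 140, Σx = 20, Σ1 = 6.
And Σx·y = 248, Σy = 44.
Normal equations: [[140, 20]; [20, 6]]·[α, β]ᵀ = [248, 44]ᵀ.
Determinant 140·6 − 20² = 440.
α = (248·6 − 20·44)/440 = 76/55; β = (140·44 − 20·248)/440 = 30/11.
At x = 4: ŷ = (76/55)·(4) + (30/11)·(1) = 454/55.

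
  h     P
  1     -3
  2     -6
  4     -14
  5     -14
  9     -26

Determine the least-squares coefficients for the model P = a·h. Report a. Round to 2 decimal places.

a = -2.95

Compute the Gram sums: Σh·h = 127.
For MᵀP: Σh·P = -375.
Normal equations: [[127]]·[a]ᵀ = [-375]ᵀ.
Hence a = -375 / 127 ≈ -2.95276.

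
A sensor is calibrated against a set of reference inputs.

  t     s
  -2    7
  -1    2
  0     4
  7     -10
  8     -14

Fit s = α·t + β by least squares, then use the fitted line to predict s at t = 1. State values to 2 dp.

ŝ = 0.49

Normal-equation sums: Σt·t = 118, Σt = 12, Σ1 = 5.
And Σt·s = -198, Σs = -11.
So MᵀM·[α, β]ᵀ = Mᵀs: [[118, 12]; [12, 5]]·[α, β]ᵀ = [-198, -11]ᵀ.
Δ = 118·5 − 12² = 446.
α = ((-198)·5 − 12·(-11))/446 = -429/223; β = (118·(-11) − 12·(-198))/446 = 539/223.
At t = 1: ŝ = (-429/223)·(1) + (539/223)·(1) = 110/223.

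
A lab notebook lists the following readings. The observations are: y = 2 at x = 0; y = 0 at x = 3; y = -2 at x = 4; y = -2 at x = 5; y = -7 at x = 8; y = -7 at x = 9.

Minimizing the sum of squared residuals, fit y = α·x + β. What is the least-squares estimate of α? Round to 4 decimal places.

α = -1.0881

Setting ∂/∂α … = 0 gives: 195·α + 29·β = -137;  29·α + 6·β = -16.
(Σx·x = 195, Σx = 29, Σ1 = 6, Σx·y = -137, Σy = -16.)
Eliminating β: 6·(row 1) − 29·(row 2) gives 329·α = 6·(-137) − 29·(-16) = -358, so α = -358/329.
Then β = ((-16) − 29·(-358/329))/6 = 853/329.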